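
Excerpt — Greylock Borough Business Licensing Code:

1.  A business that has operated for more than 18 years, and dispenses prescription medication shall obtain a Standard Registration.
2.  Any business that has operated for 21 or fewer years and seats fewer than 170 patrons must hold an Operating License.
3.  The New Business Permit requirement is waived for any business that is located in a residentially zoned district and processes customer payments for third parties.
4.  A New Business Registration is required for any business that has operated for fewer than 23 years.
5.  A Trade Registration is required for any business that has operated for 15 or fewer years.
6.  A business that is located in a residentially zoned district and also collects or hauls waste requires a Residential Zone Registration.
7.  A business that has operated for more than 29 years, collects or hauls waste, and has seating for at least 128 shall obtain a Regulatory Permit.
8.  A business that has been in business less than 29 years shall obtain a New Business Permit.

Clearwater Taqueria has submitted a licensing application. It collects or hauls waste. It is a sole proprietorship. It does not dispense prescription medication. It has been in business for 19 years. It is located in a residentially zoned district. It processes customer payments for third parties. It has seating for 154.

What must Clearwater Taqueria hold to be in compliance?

New Business Registration, Operating License, Residential Zone Registration

1. years in business 19 > 18; does not dispense prescription medication → Standard Registration not required.
2. years in business 19 ≤ 21; seating 154 < 170 → Operating License required.
3. is located in a residentially zoned district; processes customer payments for third parties → exempt from New Business Permit.
4. years in business 19 < 23 → New Business Registration required.
5. years in business 19 > 15 → Trade Registration not required.
6. is located in a residentially zoned district; collects or hauls waste → Residential Zone Registration required.
7. years in business 19 ≤ 29; collects or hauls waste; seating 154 ≥ 128 → Regulatory Permit not required.
8. years in business 19 < 29 → New Business Permit required.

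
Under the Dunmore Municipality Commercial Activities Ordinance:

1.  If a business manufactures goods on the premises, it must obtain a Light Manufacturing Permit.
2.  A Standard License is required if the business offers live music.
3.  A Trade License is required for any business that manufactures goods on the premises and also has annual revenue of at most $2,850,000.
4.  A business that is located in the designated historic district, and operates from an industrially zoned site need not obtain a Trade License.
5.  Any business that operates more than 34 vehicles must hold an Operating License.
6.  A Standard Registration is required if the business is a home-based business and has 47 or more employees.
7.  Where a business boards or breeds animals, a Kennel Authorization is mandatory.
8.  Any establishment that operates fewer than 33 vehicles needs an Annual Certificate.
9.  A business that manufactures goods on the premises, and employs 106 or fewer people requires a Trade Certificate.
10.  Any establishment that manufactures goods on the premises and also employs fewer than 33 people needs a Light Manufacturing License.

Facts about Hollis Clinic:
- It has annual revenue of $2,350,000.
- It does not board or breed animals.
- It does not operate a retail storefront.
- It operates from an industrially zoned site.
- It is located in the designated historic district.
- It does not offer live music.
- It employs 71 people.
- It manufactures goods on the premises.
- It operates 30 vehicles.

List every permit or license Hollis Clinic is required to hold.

1. manufactures goods on the premises → Light Manufacturing Permit required.
2. does not offer live music → Standard License not required.
3. manufactures goods on the premises; revenue $2,350,000 ≤ $2,850,000 → Trade License required.
4. is located in the designated historic district; operates from an industrially zoned site → exempt from Trade License.
5. vehicles 30 ≤ 34 → Operating License not required.
6. operates from an industrially zoned site (not: is a home-based business); employees 71 ≥ 47 → Standard Registration not required.
7. does not board or breed animals → Kennel Authorization not required.
8. vehicles 30 < 33 → Annual Certificate required.
9. manufactures goods on the premises; employees 71 ≤ 106 → Trade Certificate required.
10. manufactures goods on the premises; employees 71 ≥ 33 → Light Manufacturing License not required.

Annual Certificate, Light Manufacturing Permit, Trade Certificate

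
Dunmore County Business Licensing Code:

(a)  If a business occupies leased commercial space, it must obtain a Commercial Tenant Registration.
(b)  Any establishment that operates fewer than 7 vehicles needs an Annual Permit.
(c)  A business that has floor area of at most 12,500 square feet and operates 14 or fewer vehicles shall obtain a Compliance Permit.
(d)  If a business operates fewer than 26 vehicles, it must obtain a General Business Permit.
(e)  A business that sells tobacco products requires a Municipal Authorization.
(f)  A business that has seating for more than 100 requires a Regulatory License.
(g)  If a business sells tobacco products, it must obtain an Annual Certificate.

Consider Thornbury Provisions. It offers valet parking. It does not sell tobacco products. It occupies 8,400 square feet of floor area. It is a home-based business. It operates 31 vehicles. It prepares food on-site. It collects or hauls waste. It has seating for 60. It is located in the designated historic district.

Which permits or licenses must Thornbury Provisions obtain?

(a) is a home-based business (not: occupies leased commercial space) → Commercial Tenant Registration not required.
(b) vehicles 31 ≥ 7 → Annual Permit not required.
(c) floor area 8,400 square feet ≤ 12,500 square feet; vehicles 31 > 14 → Compliance Permit not required.
(d) vehicles 31 ≥ 26 → General Business Permit not required.
(e) does not sell tobacco products → Municipal Authorization not required.
(f) seating 60 ≤ 100 → Regulatory License not required.
(g) does not sell tobacco products → Annual Certificate not required.

None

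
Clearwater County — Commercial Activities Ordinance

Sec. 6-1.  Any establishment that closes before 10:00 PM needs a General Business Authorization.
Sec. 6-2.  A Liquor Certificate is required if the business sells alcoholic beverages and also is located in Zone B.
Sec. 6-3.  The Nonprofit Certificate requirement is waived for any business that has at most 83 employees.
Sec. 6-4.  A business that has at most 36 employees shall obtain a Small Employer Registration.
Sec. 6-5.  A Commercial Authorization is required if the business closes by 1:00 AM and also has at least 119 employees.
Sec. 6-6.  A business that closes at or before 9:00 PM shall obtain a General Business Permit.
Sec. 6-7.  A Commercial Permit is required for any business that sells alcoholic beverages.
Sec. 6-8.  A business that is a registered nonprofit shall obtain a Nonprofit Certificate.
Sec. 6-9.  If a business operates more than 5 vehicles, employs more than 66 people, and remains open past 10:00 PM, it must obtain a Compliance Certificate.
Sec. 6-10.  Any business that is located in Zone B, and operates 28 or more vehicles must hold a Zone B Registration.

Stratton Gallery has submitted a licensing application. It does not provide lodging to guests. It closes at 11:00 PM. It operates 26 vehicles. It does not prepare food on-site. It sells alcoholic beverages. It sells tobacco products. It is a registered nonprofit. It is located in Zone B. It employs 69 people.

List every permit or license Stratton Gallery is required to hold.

Sec. 6-1. closes 11:00 PM, after 10:00 PM → General Business Authorization not required.
Sec. 6-2. sells alcoholic beverages; is located in Zone B → Liquor Certificate required.
Sec. 6-3. employees 69 ≤ 83 → exempt from Nonprofit Certificate.
Sec. 6-4. employees 69 > 36 → Small Employer Registration not required.
Sec. 6-5. closes 11:00 PM, at/before 1:00 AM; employees 69 < 119 → Commercial Authorization not required.
Sec. 6-6. closes 11:00 PM, after 9:00 PM → General Business Permit not required.
Sec. 6-7. sells alcoholic beverages → Commercial Permit required.
Sec. 6-8. is a registered nonprofit → Nonprofit Certificate required.
Sec. 6-9. vehicles 26 > 5; employees 69 > 66; closes 11:00 PM, after 10:00 PM → Compliance Certificate required.
Sec. 6-10. is located in Zone B; vehicles 26 < 28 → Zone B Registration not required.

Commercial Permit, Compliance Certificate, Liquor Certificate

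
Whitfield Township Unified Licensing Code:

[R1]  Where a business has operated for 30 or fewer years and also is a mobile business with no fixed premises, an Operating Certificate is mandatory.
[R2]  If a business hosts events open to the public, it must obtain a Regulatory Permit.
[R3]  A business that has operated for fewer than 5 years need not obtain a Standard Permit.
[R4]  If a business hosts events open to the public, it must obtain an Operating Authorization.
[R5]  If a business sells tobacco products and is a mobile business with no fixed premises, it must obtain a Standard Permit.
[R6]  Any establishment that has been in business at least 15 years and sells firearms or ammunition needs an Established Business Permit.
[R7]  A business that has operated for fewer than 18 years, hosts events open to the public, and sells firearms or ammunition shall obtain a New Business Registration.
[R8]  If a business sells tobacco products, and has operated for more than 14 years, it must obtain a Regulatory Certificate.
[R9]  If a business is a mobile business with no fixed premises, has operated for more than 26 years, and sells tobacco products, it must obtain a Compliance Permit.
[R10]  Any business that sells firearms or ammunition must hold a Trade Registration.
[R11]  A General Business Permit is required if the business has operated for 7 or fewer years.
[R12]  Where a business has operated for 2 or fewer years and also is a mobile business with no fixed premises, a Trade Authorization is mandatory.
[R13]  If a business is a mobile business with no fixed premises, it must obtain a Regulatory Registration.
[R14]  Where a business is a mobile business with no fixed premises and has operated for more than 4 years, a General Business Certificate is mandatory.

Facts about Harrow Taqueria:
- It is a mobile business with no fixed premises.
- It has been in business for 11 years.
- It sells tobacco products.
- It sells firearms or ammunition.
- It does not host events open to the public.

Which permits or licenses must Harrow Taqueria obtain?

[R1] years in business 11 ≤ 30; is a mobile business with no fixed premises → Operating Certificate required.
[R2] does not host events open to the public → Regulatory Permit not required.
[R3] years in business 11 ≥ 5 → Standard Permit exemption does not apply.
[R4] does not host events open to the public → Operating Authorization not required.
[R5] sells tobacco products; is a mobile business with no fixed premises → Standard Permit required.
[R6] years in business 11 < 15; sells firearms or ammunition → Established Business Permit not required.
[R7] years in business 11 < 18; does not host events open to the public; sells firearms or ammunition → New Business Registration not required.
[R8] sells tobacco products; years in business 11 ≤ 14 → Regulatory Certificate not required.
[R9] is a mobile business with no fixed premises; years in business 11 ≤ 26; sells tobacco products → Compliance Permit not required.
[R10] sells firearms or ammunition → Trade Registration required.
[R11] years in business 11 > 7 → General Business Permit not required.
[R12] years in business 11 > 2; is a mobile business with no fixed premises → Trade Authorization not required.
[R13] is a mobile business with no fixed premises → Regulatory Registration required.
[R14] is a mobile business with no fixed premises; years in business 11 > 4 → General Business Certificate required.

General Business Certificate, Operating Certificate, Regulatory Registration, Standard Permit, Trade Registration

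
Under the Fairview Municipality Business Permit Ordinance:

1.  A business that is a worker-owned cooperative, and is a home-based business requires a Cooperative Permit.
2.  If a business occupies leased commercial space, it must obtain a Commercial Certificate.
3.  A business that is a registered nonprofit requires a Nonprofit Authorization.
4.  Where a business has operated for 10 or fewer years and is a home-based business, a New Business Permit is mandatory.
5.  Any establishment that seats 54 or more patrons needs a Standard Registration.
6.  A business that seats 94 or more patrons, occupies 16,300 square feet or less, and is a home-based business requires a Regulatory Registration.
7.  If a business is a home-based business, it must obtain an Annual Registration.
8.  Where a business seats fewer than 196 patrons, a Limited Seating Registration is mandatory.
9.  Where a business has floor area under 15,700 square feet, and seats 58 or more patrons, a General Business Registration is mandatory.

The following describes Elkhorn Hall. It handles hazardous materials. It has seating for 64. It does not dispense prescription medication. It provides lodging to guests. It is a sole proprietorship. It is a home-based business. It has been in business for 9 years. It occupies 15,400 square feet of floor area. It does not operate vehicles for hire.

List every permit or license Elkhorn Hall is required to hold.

1. is a sole proprietorship (not: is a worker-owned cooperative); is a home-based business → Cooperative Permit not required.
2. is a home-based business (not: occupies leased commercial space) → Commercial Certificate not required.
3. is a sole proprietorship (not: is a registered nonprofit) → Nonprofit Authorization not required.
4. years in business 9 ≤ 10; is a home-based business → New Business Permit required.
5. seating 64 ≥ 54 → Standard Registration required.
6. seating 64 < 94; floor area 15,400 square feet ≤ 16,300 square feet; is a home-based business → Regulatory Registration not required.
7. is a home-based business → Annual Registration required.
8. seating 64 < 196 → Limited Seating Registration required.
9. floor area 15,400 square feet < 15,700 square feet; seating 64 ≥ 58 → General Business Registration required.

Annual Registration, General Business Registration, Limited Seating Registration, New Business Permit, Standard Registration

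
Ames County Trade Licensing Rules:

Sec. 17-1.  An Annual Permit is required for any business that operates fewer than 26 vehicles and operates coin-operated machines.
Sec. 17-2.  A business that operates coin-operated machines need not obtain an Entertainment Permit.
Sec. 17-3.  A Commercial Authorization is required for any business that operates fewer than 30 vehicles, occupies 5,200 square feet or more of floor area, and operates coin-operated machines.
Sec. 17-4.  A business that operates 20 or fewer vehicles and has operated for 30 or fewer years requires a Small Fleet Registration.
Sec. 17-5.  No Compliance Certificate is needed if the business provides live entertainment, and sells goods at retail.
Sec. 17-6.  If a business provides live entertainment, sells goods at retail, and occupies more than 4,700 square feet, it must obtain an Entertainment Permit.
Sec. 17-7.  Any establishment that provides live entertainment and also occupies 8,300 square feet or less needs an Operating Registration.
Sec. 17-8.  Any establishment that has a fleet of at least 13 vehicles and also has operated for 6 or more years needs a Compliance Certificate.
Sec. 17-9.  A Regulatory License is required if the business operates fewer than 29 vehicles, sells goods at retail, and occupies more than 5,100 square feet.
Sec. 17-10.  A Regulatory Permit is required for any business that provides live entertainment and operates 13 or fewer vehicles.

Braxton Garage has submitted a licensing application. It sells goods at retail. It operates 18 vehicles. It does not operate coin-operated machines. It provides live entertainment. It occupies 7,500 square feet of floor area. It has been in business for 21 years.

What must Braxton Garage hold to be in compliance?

Sec. 17-1. vehicles 18 < 26; does not operate coin-operated machines → Annual Permit not required.
Sec. 17-2. does not operate coin-operated machines → Entertainment Permit exemption does not apply.
Sec. 17-3. vehicles 18 < 30; floor area 7,500 square feet ≥ 5,200 square feet; does not operate coin-operated machines → Commercial Authorization not required.
Sec. 17-4. vehicles 18 ≤ 20; years in business 21 ≤ 30 → Small Fleet Registration required.
Sec. 17-5. provides live entertainment; sells goods at retail → exempt from Compliance Certificate.
Sec. 17-6. provides live entertainment; sells goods at retail; floor area 7,500 square feet > 4,700 square feet → Entertainment Permit required.
Sec. 17-7. provides live entertainment; floor area 7,500 square feet ≤ 8,300 square feet → Operating Registration required.
Sec. 17-8. vehicles 18 ≥ 13; years in business 21 ≥ 6 → Compliance Certificate required.
Sec. 17-9. vehicles 18 < 29; sells goods at retail; floor area 7,500 square feet > 5,100 square feet → Regulatory License required.
Sec. 17-10. provides live entertainment; vehicles 18 > 13 → Regulatory Permit not required.

Entertainment Permit, Operating Registration, Regulatory License, Small Fleet Registration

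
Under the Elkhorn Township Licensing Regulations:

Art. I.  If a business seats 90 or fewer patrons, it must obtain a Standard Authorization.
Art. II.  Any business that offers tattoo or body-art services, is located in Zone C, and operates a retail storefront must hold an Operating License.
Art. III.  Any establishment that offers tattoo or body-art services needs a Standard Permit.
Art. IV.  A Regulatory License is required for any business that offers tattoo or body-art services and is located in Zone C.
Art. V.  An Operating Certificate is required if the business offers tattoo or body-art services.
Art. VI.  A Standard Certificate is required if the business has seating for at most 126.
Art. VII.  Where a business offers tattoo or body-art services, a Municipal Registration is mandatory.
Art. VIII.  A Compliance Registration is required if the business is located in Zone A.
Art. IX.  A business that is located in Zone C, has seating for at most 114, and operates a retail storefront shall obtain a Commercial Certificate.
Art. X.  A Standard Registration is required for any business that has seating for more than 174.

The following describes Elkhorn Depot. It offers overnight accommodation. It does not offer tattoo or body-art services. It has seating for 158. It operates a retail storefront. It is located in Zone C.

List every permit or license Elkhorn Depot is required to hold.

Art. I. seating 158 > 90 → Standard Authorization not required.
Art. II. does not offer tattoo or body-art services; is located in Zone C; operates a retail storefront → Operating License not required.
Art. III. does not offer tattoo or body-art services → Standard Permit not required.
Art. IV. does not offer tattoo or body-art services; is located in Zone C → Regulatory License not required.
Art. V. does not offer tattoo or body-art services → Operating Certificate not required.
Art. VI. seating 158 > 126 → Standard Certificate not required.
Art. VII. does not offer tattoo or body-art services → Municipal Registration not required.
Art. VIII. is located in Zone C (not: is located in Zone A) → Compliance Registration not required.
Art. IX. is located in Zone C; seating 158 > 114; operates a retail storefront → Commercial Certificate not required.
Art. X. seating 158 ≤ 174 → Standard Registration not required.

None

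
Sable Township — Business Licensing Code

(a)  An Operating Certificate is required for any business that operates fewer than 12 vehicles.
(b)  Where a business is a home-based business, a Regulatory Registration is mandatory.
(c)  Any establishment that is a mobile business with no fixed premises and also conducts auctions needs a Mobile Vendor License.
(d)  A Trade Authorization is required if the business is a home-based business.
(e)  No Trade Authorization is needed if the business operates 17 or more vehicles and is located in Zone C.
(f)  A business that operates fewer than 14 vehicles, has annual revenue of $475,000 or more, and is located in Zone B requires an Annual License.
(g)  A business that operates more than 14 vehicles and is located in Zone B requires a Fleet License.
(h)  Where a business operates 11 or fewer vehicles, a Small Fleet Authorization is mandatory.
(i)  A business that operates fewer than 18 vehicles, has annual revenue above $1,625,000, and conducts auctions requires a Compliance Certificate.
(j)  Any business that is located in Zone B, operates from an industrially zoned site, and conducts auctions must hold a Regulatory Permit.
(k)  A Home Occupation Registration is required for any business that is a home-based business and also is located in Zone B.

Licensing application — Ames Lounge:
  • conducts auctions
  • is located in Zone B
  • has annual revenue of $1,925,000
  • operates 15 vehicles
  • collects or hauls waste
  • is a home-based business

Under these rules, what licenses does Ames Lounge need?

Compliance Certificate, Fleet License, Home Occupation Registration, Regulatory Registration, Trade Authorization

(a) vehicles 15 ≥ 12 → Operating Certificate not required.
(b) is a home-based business → Regulatory Registration required.
(c) is a home-based business (not: is a mobile business with no fixed premises); conducts auctions → Mobile Vendor License not required.
(d) is a home-based business → Trade Authorization required.
(e) vehicles 15 < 17; is located in Zone B (not: is located in Zone C) → Trade Authorization exemption does not apply.
(f) vehicles 15 ≥ 14; revenue $1,925,000 ≥ $475,000; is located in Zone B → Annual License not required.
(g) vehicles 15 > 14; is located in Zone B → Fleet License required.
(h) vehicles 15 > 11 → Small Fleet Authorization not required.
(i) vehicles 15 < 18; revenue $1,925,000 > $1,625,000; conducts auctions → Compliance Certificate required.
(j) is located in Zone B; is a home-based business (not: operates from an industrially zoned site); conducts auctions → Regulatory Permit not required.
(k) is a home-based business; is located in Zone B → Home Occupation Registration required.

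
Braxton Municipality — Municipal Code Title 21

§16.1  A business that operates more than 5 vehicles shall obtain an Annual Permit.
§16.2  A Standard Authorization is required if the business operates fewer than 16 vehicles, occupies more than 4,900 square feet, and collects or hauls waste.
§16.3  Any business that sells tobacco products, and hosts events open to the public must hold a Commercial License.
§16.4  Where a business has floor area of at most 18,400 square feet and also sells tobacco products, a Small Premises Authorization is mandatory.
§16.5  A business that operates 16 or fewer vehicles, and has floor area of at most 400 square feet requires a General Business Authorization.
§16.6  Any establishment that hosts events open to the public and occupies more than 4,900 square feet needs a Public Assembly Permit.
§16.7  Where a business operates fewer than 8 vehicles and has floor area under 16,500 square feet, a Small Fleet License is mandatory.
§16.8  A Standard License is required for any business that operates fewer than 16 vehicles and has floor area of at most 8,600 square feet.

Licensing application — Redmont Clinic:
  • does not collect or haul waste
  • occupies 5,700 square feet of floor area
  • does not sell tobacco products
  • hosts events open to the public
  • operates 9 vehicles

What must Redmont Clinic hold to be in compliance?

§16.1 vehicles 9 > 5 → Annual Permit required.
§16.2 vehicles 9 < 16; floor area 5,700 square feet > 4,900 square feet; does not collect or haul waste → Standard Authorization not required.
§16.3 does not sell tobacco products; hosts events open to the public → Commercial License not required.
§16.4 floor area 5,700 square feet ≤ 18,400 square feet; does not sell tobacco products → Small Premises Authorization not required.
§16.5 vehicles 9 ≤ 16; floor area 5,700 square feet > 400 square feet → General Business Authorization not required.
§16.6 hosts events open to the public; floor area 5,700 square feet > 4,900 square feet → Public Assembly Permit required.
§16.7 vehicles 9 ≥ 8; floor area 5,700 square feet < 16,500 square feet → Small Fleet License not required.
§16.8 vehicles 9 < 16; floor area 5,700 square feet ≤ 8,600 square feet → Standard License required.

Annual Permit, Public Assembly Permit, Standard License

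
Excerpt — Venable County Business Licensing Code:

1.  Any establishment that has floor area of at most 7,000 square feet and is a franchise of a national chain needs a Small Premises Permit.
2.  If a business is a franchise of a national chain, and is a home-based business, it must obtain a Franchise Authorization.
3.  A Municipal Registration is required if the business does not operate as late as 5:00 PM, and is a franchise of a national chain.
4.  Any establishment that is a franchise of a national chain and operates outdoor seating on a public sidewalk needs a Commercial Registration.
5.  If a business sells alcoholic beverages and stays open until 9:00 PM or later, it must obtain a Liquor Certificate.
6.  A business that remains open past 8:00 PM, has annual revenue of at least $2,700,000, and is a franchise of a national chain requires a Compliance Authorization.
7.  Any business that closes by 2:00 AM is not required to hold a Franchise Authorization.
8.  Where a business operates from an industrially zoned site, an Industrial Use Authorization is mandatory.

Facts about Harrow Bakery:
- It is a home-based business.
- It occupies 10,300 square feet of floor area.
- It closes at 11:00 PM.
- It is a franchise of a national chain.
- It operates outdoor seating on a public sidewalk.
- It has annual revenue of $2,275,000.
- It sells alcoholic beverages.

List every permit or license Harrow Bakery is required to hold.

1. floor area 10,300 square feet > 7,000 square feet; is a franchise of a national chain → Small Premises Permit not required.
2. is a franchise of a national chain; is a home-based business → Franchise Authorization required.
3. closes 11:00 PM, after 5:00 PM; is a franchise of a national chain → Municipal Registration not required.
4. is a franchise of a national chain; operates outdoor seating on a public sidewalk → Commercial Registration required.
5. sells alcoholic beverages; closes 11:00 PM, after 9:00 PM → Liquor Certificate required.
6. closes 11:00 PM, after 8:00 PM; revenue $2,275,000 < $2,700,000; is a franchise of a national chain → Compliance Authorization not required.
7. closes 11:00 PM, at/before 2:00 AM → exempt from Franchise Authorization.
8. is a home-based business (not: operates from an industrially zoned site) → Industrial Use Authorization not required.

Commercial Registration, Liquor Certificate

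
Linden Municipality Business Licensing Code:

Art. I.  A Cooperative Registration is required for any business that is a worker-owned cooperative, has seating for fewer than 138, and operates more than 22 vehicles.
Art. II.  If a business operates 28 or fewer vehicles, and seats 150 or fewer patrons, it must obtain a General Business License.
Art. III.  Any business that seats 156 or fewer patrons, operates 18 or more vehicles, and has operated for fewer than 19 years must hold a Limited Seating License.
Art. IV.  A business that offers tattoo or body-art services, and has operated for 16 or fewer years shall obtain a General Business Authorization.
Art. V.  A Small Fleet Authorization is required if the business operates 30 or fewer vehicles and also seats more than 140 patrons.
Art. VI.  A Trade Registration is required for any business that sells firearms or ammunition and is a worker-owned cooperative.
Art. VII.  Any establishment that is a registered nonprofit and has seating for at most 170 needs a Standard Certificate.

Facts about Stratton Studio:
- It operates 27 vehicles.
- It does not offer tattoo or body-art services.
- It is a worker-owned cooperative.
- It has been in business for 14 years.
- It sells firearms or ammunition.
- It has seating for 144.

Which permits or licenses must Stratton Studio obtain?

General Business License, Limited Seating License, Small Fleet Authorization, Trade Registration

Art. I. is a worker-owned cooperative; seating 144 ≥ 138; vehicles 27 > 22 → Cooperative Registration not required.
Art. II. vehicles 27 ≤ 28; seating 144 ≤ 150 → General Business License required.
Art. III. seating 144 ≤ 156; vehicles 27 ≥ 18; years in business 14 < 19 → Limited Seating License required.
Art. IV. does not offer tattoo or body-art services; years in business 14 ≤ 16 → General Business Authorization not required.
Art. V. vehicles 27 ≤ 30; seating 144 > 140 → Small Fleet Authorization required.
Art. VI. sells firearms or ammunition; is a worker-owned cooperative → Trade Registration required.
Art. VII. is a worker-owned cooperative (not: is a registered nonprofit); seating 144 ≤ 170 → Standard Certificate not required.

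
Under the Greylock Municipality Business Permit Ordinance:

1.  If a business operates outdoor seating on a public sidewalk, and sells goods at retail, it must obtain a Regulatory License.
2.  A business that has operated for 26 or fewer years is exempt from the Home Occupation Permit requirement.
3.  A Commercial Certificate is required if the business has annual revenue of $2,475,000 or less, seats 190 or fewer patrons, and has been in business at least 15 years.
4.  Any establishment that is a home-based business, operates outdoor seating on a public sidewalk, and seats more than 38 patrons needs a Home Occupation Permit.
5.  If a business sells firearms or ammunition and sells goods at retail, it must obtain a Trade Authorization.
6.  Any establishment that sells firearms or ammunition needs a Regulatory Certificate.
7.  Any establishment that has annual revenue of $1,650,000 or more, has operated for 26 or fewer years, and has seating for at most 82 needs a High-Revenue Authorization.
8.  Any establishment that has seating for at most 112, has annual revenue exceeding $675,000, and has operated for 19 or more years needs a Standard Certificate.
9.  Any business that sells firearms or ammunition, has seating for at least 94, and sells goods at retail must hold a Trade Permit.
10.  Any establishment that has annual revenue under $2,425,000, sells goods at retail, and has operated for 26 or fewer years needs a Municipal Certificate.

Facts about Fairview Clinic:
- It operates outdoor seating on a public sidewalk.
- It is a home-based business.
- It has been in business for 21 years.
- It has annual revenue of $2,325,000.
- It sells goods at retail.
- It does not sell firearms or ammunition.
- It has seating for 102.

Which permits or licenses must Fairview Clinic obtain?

Commercial Certificate, Municipal Certificate, Regulatory License, Standard Certificate

1. operates outdoor seating on a public sidewalk; sells goods at retail → Regulatory License required.
2. years in business 21 ≤ 26 → exempt from Home Occupation Permit.
3. revenue $2,325,000 ≤ $2,475,000; seating 102 ≤ 190; years in business 21 ≥ 15 → Commercial Certificate required.
4. is a home-based business; operates outdoor seating on a public sidewalk; seating 102 > 38 → Home Occupation Permit required.
5. does not sell firearms or ammunition; sells goods at retail → Trade Authorization not required.
6. does not sell firearms or ammunition → Regulatory Certificate not required.
7. revenue $2,325,000 ≥ $1,650,000; years in business 21 ≤ 26; seating 102 > 82 → High-Revenue Authorization not required.
8. seating 102 ≤ 112; revenue $2,325,000 > $675,000; years in business 21 ≥ 19 → Standard Certificate required.
9. does not sell firearms or ammunition; seating 102 ≥ 94; sells goods at retail → Trade Permit not required.
10. revenue $2,325,000 < $2,425,000; sells goods at retail; years in business 21 ≤ 26 → Municipal Certificate required.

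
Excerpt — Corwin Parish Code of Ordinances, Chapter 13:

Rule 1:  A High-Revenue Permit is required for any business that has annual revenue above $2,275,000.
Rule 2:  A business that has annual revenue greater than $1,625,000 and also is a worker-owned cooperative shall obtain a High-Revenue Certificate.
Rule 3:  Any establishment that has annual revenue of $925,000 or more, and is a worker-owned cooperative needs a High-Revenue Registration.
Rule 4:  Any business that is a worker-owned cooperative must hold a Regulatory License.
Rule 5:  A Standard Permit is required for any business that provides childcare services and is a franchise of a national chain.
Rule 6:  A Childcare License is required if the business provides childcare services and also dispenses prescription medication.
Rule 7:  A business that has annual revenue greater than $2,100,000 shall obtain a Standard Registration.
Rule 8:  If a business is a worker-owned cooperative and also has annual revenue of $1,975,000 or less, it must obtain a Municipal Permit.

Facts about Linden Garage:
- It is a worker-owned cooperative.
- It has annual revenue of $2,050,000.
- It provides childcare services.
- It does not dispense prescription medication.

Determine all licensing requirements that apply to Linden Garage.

Rule 1: revenue $2,050,000 ≤ $2,275,000 → High-Revenue Permit not required.
Rule 2: revenue $2,050,000 > $1,625,000; is a worker-owned cooperative → High-Revenue Certificate required.
Rule 3: revenue $2,050,000 ≥ $925,000; is a worker-owned cooperative → High-Revenue Registration required.
Rule 4: is a worker-owned cooperative → Regulatory License required.
Rule 5: provides childcare services; is a worker-owned cooperative (not: is a franchise of a national chain) → Standard Permit not required.
Rule 6: provides childcare services; does not dispense prescription medication → Childcare License not required.
Rule 7: revenue $2,050,000 ≤ $2,100,000 → Standard Registration not required.
Rule 8: is a worker-owned cooperative; revenue $2,050,000 > $1,975,000 → Municipal Permit not required.

High-Revenue Certificate, High-Revenue Registration, Regulatory License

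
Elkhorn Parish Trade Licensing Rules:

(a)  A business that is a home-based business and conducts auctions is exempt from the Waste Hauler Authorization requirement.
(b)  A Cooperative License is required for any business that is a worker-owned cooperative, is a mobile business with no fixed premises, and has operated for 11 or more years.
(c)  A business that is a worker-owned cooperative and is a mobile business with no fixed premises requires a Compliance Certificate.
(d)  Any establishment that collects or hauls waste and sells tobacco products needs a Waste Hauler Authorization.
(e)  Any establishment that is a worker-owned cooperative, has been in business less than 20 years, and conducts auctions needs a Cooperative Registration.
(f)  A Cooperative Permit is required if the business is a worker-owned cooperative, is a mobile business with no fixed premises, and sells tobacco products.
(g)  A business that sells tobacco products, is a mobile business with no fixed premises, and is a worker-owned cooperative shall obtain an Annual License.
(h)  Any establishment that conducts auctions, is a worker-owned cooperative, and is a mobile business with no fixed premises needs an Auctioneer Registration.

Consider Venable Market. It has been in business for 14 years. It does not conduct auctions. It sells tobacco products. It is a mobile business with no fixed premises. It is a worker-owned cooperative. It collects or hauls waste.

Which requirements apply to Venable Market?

Annual License, Compliance Certificate, Cooperative License, Cooperative Permit, Waste Hauler Authorization

(a) is a mobile business with no fixed premises (not: is a home-based business); does not conduct auctions → Waste Hauler Authorization exemption does not apply.
(b) is a worker-owned cooperative; is a mobile business with no fixed premises; years in business 14 ≥ 11 → Cooperative License required.
(c) is a worker-owned cooperative; is a mobile business with no fixed premises → Compliance Certificate required.
(d) collects or hauls waste; sells tobacco products → Waste Hauler Authorization required.
(e) is a worker-owned cooperative; years in business 14 < 20; does not conduct auctions → Cooperative Registration not required.
(f) is a worker-owned cooperative; is a mobile business with no fixed premises; sells tobacco products → Cooperative Permit required.
(g) sells tobacco products; is a mobile business with no fixed premises; is a worker-owned cooperative → Annual License required.
(h) does not conduct auctions; is a worker-owned cooperative; is a mobile business with no fixed premises → Auctioneer Registration not required.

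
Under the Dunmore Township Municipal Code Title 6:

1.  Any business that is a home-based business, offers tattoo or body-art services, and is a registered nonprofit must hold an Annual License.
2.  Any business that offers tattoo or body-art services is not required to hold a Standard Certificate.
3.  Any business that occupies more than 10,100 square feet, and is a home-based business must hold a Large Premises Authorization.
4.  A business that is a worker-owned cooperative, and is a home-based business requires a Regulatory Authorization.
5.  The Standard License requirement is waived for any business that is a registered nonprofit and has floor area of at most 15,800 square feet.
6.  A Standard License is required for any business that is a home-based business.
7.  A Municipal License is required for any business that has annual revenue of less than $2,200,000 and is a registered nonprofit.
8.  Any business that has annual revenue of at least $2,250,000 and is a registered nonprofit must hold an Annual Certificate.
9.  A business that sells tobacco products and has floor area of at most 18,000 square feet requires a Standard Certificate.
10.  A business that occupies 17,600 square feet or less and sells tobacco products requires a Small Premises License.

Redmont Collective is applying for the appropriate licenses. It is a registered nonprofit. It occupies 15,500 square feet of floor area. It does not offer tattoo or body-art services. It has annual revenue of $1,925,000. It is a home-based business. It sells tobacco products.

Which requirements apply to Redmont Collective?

Large Premises Authorization, Municipal License, Small Premises License, Standard Certificate

1. is a home-based business; does not offer tattoo or body-art services; is a registered nonprofit → Annual License not required.
2. does not offer tattoo or body-art services → Standard Certificate exemption does not apply.
3. floor area 15,500 square feet > 10,100 square feet; is a home-based business → Large Premises Authorization required.
4. is a registered nonprofit (not: is a worker-owned cooperative); is a home-based business → Regulatory Authorization not required.
5. is a registered nonprofit; floor area 15,500 square feet ≤ 15,800 square feet → exempt from Standard License.
6. is a home-based business → Standard License required.
7. revenue $1,925,000 < $2,200,000; is a registered nonprofit → Municipal License required.
8. revenue $1,925,000 < $2,250,000; is a registered nonprofit → Annual Certificate not required.
9. sells tobacco products; floor area 15,500 square feet ≤ 18,000 square feet → Standard Certificate required.
10. floor area 15,500 square feet ≤ 17,600 square feet; sells tobacco products → Small Premises License required.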